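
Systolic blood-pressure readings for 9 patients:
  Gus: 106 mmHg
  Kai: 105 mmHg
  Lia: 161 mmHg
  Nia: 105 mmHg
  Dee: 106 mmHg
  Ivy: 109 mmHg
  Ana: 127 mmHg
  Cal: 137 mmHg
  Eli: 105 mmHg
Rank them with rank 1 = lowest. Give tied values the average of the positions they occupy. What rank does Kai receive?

2

Sorted (ascending): 105, 105, 105, 106, 106, 109, 127, 137, 161
The 3 values of 105 occupy positions 1–3 → average rank 2.
The 2 values of 106 occupy positions 4–5 → average rank (4+5)/2 = 4.5.
Kai has value 105 mmHg → rank 2.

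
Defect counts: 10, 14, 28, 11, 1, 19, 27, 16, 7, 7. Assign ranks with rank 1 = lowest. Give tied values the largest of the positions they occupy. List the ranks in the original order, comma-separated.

Sorted (ascending): 1, 7, 7, 10, 11, 14, 16, 19, 27, 28
The 2 values of 7 occupy positions 2–3 → each gets rank 3.

4, 6, 10, 5, 1, 8, 9, 7, 3, 3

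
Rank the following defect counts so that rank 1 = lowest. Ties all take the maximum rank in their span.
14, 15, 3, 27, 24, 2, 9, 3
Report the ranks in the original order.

5, 6, 3, 8, 7, 1, 4, 3

Sorted (ascending): 2, 3, 3, 9, 14, 15, 24, 27
The 2 values of 3 occupy positions 2–3 → each gets rank 3.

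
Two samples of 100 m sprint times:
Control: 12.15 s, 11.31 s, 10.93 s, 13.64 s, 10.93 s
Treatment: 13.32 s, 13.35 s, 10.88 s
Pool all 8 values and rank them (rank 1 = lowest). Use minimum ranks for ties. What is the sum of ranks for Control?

Sorted (ascending): 10.88, 10.93, 10.93, 11.31, 12.15, 13.32, 13.35, 13.64
The 2 values of 10.93 occupy positions 2–3 → each gets rank 2.
Control values → pooled ranks: 12.15→5, 11.31→4, 10.93→2, 13.64→8, 10.93→2
Rank sum = 5 + 4 + 2 + 8 + 2 = 21

21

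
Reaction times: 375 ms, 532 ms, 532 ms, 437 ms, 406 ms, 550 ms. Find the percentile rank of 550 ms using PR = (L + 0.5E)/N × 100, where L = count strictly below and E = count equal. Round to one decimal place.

91.7

N = 6.
Strictly below 550: 5. Equal to 550: 1.
PR = (5 + 0.5·1)/6 × 100 = 91.7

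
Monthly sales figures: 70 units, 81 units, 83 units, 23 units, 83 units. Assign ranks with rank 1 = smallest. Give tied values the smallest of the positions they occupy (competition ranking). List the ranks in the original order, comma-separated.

Sorted (ascending): 23, 70, 81, 83, 83
The 2 values of 83 occupy positions 4–5 → each gets rank 4.

2, 3, 4, 1, 4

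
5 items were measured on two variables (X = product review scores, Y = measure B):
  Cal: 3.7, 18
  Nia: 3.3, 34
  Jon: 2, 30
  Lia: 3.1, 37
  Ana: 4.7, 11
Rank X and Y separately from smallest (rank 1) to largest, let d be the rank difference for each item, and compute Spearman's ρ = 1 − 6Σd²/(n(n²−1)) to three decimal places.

-0.700

Ranks of variable 1: 4, 3, 1, 2, 5
Ranks of variable 2: 2, 4, 3, 5, 1
d = r₁ − r₂: 2, -1, -2, -3, 4
d²: 4, 1, 4, 9, 16; Σd² = 34
ρ = 1 − 6·34/(5·24) = 1 − 204/120 = -0.700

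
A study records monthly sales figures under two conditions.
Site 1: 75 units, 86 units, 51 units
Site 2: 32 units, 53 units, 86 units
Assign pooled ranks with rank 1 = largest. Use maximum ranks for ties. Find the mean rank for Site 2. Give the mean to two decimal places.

Sorted (descending): 86, 86, 75, 53, 51, 32
The 2 values of 86 occupy positions 1–2 → each gets rank 2.
Site 2 values → pooled ranks: 32→6, 53→4, 86→2
Mean rank = (6 + 4 + 2) / 3 = 4.00

4.00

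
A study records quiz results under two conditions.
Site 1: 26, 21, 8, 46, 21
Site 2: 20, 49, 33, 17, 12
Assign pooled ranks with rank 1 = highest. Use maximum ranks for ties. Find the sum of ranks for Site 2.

Sorted (descending): 49, 46, 33, 26, 21, 21, 20, 17, 12, 8
The 2 values of 21 occupy positions 5–6 → each gets rank 6.
Site 2 values → pooled ranks: 20→7, 49→1, 33→3, 17→8, 12→9
Rank sum = 7 + 1 + 3 + 8 + 9 = 28

28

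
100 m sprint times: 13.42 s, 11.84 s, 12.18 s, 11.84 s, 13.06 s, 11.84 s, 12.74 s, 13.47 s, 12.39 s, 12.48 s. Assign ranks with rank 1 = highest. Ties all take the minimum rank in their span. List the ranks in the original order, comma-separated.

2, 8, 7, 8, 3, 8, 4, 1, 6, 5

Sorted (descending): 13.47, 13.42, 13.06, 12.74, 12.48, 12.39, 12.18, 11.84, 11.84, 11.84
The 3 values of 11.84 occupy positions 8–10 → each gets rank 8.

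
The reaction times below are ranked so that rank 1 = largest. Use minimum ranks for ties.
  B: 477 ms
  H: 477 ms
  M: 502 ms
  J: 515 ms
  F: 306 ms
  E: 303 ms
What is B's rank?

Sorted (descending): 515, 502, 477, 477, 306, 303
The 2 values of 477 occupy positions 3–4 → each gets rank 3.
B has value 477 ms → rank 3.

3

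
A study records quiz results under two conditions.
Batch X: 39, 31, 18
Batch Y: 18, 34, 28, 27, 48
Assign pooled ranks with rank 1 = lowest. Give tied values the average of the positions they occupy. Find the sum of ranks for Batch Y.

Sorted (ascending): 18, 18, 27, 28, 31, 34, 39, 48
The 2 values of 18 occupy positions 1–2 → average rank (1+2)/2 = 1.5.
Batch Y values → pooled ranks: 18→1.5, 34→6, 28→4, 27→3, 48→8
Rank sum = 1.5 + 6 + 4 + 3 + 8 = 22.5

22.5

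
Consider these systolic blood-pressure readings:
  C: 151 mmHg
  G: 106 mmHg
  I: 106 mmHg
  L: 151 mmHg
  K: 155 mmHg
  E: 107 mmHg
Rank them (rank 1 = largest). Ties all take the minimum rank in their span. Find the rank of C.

2

Sorted (descending): 155, 151, 151, 107, 106, 106
The 2 values of 151 occupy positions 2–3 → each gets rank 2.
The 2 values of 106 occupy positions 5–6 → each gets rank 5.
C has value 151 mmHg → rank 2.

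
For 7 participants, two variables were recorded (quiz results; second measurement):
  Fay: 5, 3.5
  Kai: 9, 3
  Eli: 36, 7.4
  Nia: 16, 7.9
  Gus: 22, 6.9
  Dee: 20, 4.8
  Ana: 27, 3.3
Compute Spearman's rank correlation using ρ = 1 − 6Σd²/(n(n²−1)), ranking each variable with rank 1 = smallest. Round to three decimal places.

0.321

Ranks of variable 1: 1, 2, 7, 3, 5, 4, 6
Ranks of variable 2: 3, 1, 6, 7, 5, 4, 2
d = r₁ − r₂: -2, 1, 1, -4, 0, 0, 4
d²: 4, 1, 1, 16, 0, 0, 16; Σd² = 38
ρ = 1 − 6·38/(7·48) = 1 − 228/336 = 0.321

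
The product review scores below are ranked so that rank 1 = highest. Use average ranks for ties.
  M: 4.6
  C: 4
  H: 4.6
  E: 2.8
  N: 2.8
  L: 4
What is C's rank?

Sorted (descending): 4.6, 4.6, 4, 4, 2.8, 2.8
The 2 values of 4.6 occupy positions 1–2 → average rank (1+2)/2 = 1.5.
The 2 values of 4 occupy positions 3–4 → average rank (3+4)/2 = 3.5.
The 2 values of 2.8 occupy positions 5–6 → average rank (5+6)/2 = 5.5.
C has value 4 → rank 3.5.

3.5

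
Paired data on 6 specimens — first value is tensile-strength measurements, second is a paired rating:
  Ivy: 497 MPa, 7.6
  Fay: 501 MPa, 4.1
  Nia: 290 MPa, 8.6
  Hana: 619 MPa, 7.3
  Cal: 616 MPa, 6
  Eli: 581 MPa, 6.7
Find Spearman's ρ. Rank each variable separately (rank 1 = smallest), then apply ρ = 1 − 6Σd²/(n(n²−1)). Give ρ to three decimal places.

-0.486

Ranks of variable 1: 2, 3, 1, 6, 5, 4
Ranks of variable 2: 5, 1, 6, 4, 2, 3
d = r₁ − r₂: -3, 2, -5, 2, 3, 1
d²: 9, 4, 25, 4, 9, 1; Σd² = 52
ρ = 1 − 6·52/(6·35) = 1 − 312/210 = -0.486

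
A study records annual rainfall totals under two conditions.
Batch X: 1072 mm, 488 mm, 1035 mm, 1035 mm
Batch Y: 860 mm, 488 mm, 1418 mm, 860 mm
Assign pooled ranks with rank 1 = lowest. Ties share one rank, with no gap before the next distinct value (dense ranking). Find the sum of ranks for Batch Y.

Sorted (ascending): 488, 488, 860, 860, 1035, 1035, 1072, 1418
The 2 values of 488 share dense rank 1.
The 2 values of 860 share dense rank 2.
The 2 values of 1035 share dense rank 3.
Remaining distinct values take the next consecutive integers.
Batch Y values → pooled ranks: 860→2, 488→1, 1418→5, 860→2
Rank sum = 2 + 1 + 5 + 2 = 10

10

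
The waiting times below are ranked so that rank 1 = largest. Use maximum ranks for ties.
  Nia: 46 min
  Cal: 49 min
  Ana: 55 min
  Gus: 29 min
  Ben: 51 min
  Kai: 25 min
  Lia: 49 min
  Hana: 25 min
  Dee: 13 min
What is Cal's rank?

4

Sorted (descending): 55, 51, 49, 49, 46, 29, 25, 25, 13
The 2 values of 49 occupy positions 3–4 → each gets rank 4.
The 2 values of 25 occupy positions 7–8 → each gets rank 8.
Cal has value 49 min → rank 4.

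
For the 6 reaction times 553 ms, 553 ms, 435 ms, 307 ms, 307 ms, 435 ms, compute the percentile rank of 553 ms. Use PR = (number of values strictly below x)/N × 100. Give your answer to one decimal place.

N = 6.
Strictly below 553: 4. Equal to 553: 2.
PR = 4/6 × 100 = 66.7

66.7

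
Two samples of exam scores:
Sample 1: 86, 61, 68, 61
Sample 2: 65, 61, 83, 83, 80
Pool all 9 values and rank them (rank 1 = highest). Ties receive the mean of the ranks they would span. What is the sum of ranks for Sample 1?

22

Sorted (descending): 86, 83, 83, 80, 68, 65, 61, 61, 61
The 2 values of 83 occupy positions 2–3 → average rank (2+3)/2 = 2.5.
The 3 values of 61 occupy positions 7–9 → average rank 8.
Sample 1 values → pooled ranks: 86→1, 61→8, 68→5, 61→8
Rank sum = 1 + 8 + 5 + 8 = 22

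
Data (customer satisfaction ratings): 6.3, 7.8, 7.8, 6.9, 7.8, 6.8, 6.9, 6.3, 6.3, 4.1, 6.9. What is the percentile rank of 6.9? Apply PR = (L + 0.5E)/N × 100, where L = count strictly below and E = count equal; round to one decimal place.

59.1

N = 11.
Strictly below 6.9: 5. Equal to 6.9: 3.
PR = (5 + 0.5·3)/11 × 100 = 59.1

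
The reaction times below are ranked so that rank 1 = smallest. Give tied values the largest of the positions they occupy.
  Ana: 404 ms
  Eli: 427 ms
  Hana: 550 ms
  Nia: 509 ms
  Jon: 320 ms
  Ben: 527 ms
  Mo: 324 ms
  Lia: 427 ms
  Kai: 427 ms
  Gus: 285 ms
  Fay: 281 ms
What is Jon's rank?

3

Sorted (ascending): 281, 285, 320, 324, 404, 427, 427, 427, 509, 527, 550
The 3 values of 427 occupy positions 6–8 → each gets rank 8.
Jon has value 320 ms → rank 3.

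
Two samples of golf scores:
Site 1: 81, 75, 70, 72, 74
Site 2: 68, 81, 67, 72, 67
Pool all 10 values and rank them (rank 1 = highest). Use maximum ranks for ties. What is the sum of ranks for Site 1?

Sorted (descending): 81, 81, 75, 74, 72, 72, 70, 68, 67, 67
The 2 values of 81 occupy positions 1–2 → each gets rank 2.
The 2 values of 72 occupy positions 5–6 → each gets rank 6.
The 2 values of 67 occupy positions 9–10 → each gets rank 10.
Site 1 values → pooled ranks: 81→2, 75→3, 70→7, 72→6, 74→4
Rank sum = 2 + 3 + 7 + 6 + 4 = 22

22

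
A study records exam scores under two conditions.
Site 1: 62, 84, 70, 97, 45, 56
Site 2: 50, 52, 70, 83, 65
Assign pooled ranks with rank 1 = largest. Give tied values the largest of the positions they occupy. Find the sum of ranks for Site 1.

Sorted (descending): 97, 84, 83, 70, 70, 65, 62, 56, 52, 50, 45
The 2 values of 70 occupy positions 4–5 → each gets rank 5.
Site 1 values → pooled ranks: 62→7, 84→2, 70→5, 97→1, 45→11, 56→8
Rank sum = 7 + 2 + 5 + 1 + 11 + 8 = 34

34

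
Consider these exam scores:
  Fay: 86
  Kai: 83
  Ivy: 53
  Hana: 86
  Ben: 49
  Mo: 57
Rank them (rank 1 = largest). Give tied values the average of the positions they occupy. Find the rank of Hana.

1.5

Sorted (descending): 86, 86, 83, 57, 53, 49
The 2 values of 86 occupy positions 1–2 → average rank (1+2)/2 = 1.5.
Hana has value 86 → rank 1.5.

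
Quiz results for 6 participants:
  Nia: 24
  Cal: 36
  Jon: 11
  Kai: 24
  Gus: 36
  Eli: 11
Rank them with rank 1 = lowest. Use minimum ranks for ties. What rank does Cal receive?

5

Sorted (ascending): 11, 11, 24, 24, 36, 36
The 2 values of 11 occupy positions 1–2 → each gets rank 1.
The 2 values of 24 occupy positions 3–4 → each gets rank 3.
The 2 values of 36 occupy positions 5–6 → each gets rank 5.
Cal has value 36 → rank 5.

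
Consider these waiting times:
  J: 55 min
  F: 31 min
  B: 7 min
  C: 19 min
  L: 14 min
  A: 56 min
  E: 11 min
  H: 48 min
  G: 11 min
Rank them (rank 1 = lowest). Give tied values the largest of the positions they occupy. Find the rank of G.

Sorted (ascending): 7, 11, 11, 14, 19, 31, 48, 55, 56
The 2 values of 11 occupy positions 2–3 → each gets rank 3.
G has value 11 min → rank 3.

3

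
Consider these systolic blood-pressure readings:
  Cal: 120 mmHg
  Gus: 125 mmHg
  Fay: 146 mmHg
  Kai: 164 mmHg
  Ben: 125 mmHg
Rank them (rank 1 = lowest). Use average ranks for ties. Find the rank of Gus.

Sorted (ascending): 120, 125, 125, 146, 164
The 2 values of 125 occupy positions 2–3 → average rank (2+3)/2 = 2.5.
Gus has value 125 mmHg → rank 2.5.

2.5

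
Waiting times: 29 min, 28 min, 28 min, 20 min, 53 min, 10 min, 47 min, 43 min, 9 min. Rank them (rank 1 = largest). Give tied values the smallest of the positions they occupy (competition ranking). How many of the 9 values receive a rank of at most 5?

Sorted (descending): 53, 47, 43, 29, 28, 28, 20, 10, 9
The 2 values of 28 occupy positions 5–6 → each gets rank 5.
Ranks ≤ 5: {1, 2, 3, 4, 5, 5} → 6 values.

6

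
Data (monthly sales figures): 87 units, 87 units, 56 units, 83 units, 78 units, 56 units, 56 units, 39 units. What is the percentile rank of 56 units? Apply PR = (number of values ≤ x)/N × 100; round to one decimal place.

N = 8.
Strictly below 56: 1. Equal to 56: 3.
PR = 4/8 × 100 = 50.0

50.0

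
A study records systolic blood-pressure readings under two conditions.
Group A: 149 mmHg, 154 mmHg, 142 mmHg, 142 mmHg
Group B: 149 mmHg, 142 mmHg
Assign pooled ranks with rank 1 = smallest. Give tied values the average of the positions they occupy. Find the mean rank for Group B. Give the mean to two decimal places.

3.25

Sorted (ascending): 142, 142, 142, 149, 149, 154
The 3 values of 142 occupy positions 1–3 → average rank 2.
The 2 values of 149 occupy positions 4–5 → average rank (4+5)/2 = 4.5.
Group B values → pooled ranks: 149→4.5, 142→2
Mean rank = (4.5 + 2) / 2 = 3.25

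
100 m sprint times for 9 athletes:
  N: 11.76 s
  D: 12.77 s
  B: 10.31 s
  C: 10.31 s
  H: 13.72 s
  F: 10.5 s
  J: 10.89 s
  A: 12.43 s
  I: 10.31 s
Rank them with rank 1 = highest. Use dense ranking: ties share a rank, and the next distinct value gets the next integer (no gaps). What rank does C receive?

Sorted (descending): 13.72, 12.77, 12.43, 11.76, 10.89, 10.5, 10.31, 10.31, 10.31
The 3 values of 10.31 share dense rank 7.
Remaining distinct values take the next consecutive integers.
C has value 10.31 s → rank 7.

7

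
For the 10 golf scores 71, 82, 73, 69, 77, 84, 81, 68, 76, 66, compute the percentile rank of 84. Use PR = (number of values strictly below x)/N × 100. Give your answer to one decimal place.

90.0

N = 10.
Strictly below 84: 9. Equal to 84: 1.
PR = 9/10 × 100 = 90.0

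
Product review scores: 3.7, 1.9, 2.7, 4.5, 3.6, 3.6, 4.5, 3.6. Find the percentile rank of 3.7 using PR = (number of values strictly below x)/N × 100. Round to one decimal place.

62.5

N = 8.
Strictly below 3.7: 5. Equal to 3.7: 1.
PR = 5/8 × 100 = 62.5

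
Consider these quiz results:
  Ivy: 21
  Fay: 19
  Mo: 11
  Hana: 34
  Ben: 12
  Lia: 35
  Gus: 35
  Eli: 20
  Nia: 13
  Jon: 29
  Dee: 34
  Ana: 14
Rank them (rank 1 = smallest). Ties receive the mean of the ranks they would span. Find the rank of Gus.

Sorted (ascending): 11, 12, 13, 14, 19, 20, 21, 29, 34, 34, 35, 35
The 2 values of 34 occupy positions 9–10 → average rank (9+10)/2 = 9.5.
The 2 values of 35 occupy positions 11–12 → average rank (11+12)/2 = 11.5.
Gus has value 35 → rank 11.5.

11.5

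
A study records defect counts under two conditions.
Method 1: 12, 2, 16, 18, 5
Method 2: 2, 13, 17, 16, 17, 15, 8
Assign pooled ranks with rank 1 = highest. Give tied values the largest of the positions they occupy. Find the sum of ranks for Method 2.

45

Sorted (descending): 18, 17, 17, 16, 16, 15, 13, 12, 8, 5, 2, 2
The 2 values of 17 occupy positions 2–3 → each gets rank 3.
The 2 values of 16 occupy positions 4–5 → each gets rank 5.
The 2 values of 2 occupy positions 11–12 → each gets rank 12.
Method 2 values → pooled ranks: 2→12, 13→7, 17→3, 16→5, 17→3, 15→6, 8→9
Rank sum = 12 + 7 + 3 + 5 + 3 + 6 + 9 = 45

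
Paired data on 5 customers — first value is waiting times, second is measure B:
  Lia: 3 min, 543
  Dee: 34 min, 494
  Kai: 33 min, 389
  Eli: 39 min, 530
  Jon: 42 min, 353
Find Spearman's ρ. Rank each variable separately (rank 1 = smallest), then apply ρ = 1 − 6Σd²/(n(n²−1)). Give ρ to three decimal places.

Ranks of variable 1: 1, 3, 2, 4, 5
Ranks of variable 2: 5, 3, 2, 4, 1
d = r₁ − r₂: -4, 0, 0, 0, 4
d²: 16, 0, 0, 0, 16; Σd² = 32
ρ = 1 − 6·32/(5·24) = 1 − 192/120 = -0.600

-0.600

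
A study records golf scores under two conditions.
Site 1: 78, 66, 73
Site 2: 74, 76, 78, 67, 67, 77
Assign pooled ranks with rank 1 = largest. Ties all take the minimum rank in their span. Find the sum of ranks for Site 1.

Sorted (descending): 78, 78, 77, 76, 74, 73, 67, 67, 66
The 2 values of 78 occupy positions 1–2 → each gets rank 1.
The 2 values of 67 occupy positions 7–8 → each gets rank 7.
Site 1 values → pooled ranks: 78→1, 66→9, 73→6
Rank sum = 1 + 9 + 6 = 16

16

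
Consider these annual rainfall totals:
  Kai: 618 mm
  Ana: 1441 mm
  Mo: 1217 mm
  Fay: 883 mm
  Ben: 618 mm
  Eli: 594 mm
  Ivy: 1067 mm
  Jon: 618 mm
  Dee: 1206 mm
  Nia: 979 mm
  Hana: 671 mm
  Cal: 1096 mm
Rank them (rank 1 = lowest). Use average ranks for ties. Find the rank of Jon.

Sorted (ascending): 594, 618, 618, 618, 671, 883, 979, 1067, 1096, 1206, 1217, 1441
The 3 values of 618 occupy positions 2–4 → average rank 3.
Jon has value 618 mm → rank 3.

3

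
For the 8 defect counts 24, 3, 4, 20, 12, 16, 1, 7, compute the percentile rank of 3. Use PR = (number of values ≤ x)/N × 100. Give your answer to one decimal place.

N = 8.
Strictly below 3: 1. Equal to 3: 1.
PR = 2/8 × 100 = 25.0

25.0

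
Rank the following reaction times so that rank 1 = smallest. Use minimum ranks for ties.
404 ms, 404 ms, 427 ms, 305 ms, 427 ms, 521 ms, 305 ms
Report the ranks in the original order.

Sorted (ascending): 305, 305, 404, 404, 427, 427, 521
The 2 values of 305 occupy positions 1–2 → each gets rank 1.
The 2 values of 404 occupy positions 3–4 → each gets rank 3.
The 2 values of 427 occupy positions 5–6 → each gets rank 5.

3, 3, 5, 1, 5, 7, 1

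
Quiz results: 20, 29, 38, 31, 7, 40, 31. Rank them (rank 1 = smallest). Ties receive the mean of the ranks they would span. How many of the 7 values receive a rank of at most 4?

Sorted (ascending): 7, 20, 29, 31, 31, 38, 40
The 2 values of 31 occupy positions 4–5 → average rank (4+5)/2 = 4.5.
Ranks ≤ 4: {1, 2, 3} → 3 values.

3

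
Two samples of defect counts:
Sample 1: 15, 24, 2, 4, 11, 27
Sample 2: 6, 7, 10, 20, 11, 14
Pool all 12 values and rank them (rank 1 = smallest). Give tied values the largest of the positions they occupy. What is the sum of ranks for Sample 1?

Sorted (ascending): 2, 4, 6, 7, 10, 11, 11, 14, 15, 20, 24, 27
The 2 values of 11 occupy positions 6–7 → each gets rank 7.
Sample 1 values → pooled ranks: 15→9, 24→11, 2→1, 4→2, 11→7, 27→12
Rank sum = 9 + 11 + 1 + 2 + 7 + 12 = 42

42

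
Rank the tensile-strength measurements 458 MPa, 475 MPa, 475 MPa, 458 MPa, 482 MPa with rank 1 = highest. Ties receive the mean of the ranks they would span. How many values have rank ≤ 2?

1

Sorted (descending): 482, 475, 475, 458, 458
The 2 values of 475 occupy positions 2–3 → average rank (2+3)/2 = 2.5.
The 2 values of 458 occupy positions 4–5 → average rank (4+5)/2 = 4.5.
Ranks ≤ 2: {1} → 1 value.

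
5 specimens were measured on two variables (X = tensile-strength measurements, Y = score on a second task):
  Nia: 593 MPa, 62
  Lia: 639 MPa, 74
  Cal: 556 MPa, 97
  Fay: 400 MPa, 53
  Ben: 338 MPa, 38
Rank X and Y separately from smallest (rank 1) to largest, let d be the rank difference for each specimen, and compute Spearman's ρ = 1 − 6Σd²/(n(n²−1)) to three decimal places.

Ranks of variable 1: 4, 5, 3, 2, 1
Ranks of variable 2: 3, 4, 5, 2, 1
d = r₁ − r₂: 1, 1, -2, 0, 0
d²: 1, 1, 4, 0, 0; Σd² = 6
ρ = 1 − 6·6/(5·24) = 1 − 36/120 = 0.700

0.700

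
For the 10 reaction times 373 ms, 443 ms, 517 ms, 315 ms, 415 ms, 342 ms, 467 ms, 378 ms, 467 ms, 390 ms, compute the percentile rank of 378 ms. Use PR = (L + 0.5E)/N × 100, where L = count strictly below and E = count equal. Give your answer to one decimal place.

35.0

N = 10.
Strictly below 378: 3. Equal to 378: 1.
PR = (3 + 0.5·1)/10 × 100 = 35.0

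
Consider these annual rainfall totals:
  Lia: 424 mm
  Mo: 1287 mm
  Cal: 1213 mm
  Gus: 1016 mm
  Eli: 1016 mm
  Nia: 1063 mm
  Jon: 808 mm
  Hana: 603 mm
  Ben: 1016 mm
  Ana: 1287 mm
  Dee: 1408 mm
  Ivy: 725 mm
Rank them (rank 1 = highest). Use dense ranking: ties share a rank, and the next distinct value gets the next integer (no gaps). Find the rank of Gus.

5

Sorted (descending): 1408, 1287, 1287, 1213, 1063, 1016, 1016, 1016, 808, 725, 603, 424
The 2 values of 1287 share dense rank 2.
The 3 values of 1016 share dense rank 5.
Remaining distinct values take the next consecutive integers.
Gus has value 1016 mm → rank 5.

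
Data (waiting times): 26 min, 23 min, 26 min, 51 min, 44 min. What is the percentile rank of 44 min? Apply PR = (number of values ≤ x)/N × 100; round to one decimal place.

N = 5.
Strictly below 44: 3. Equal to 44: 1.
PR = 4/5 × 100 = 80.0

80.0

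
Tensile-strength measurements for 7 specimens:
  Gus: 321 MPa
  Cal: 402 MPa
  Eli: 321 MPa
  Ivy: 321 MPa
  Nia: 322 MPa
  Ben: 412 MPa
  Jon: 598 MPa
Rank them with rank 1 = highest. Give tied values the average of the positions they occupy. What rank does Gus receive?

6

Sorted (descending): 598, 412, 402, 322, 321, 321, 321
The 3 values of 321 occupy positions 5–7 → average rank 6.
Gus has value 321 MPa → rank 6.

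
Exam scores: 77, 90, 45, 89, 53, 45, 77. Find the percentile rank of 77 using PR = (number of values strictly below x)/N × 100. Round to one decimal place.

42.9

N = 7.
Strictly below 77: 3. Equal to 77: 2.
PR = 3/7 × 100 = 42.9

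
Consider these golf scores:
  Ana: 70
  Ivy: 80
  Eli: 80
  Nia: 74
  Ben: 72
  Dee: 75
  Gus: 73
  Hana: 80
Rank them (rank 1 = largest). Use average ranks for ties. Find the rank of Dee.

4

Sorted (descending): 80, 80, 80, 75, 74, 73, 72, 70
The 3 values of 80 occupy positions 1–3 → average rank 2.
Dee has value 75 → rank 4.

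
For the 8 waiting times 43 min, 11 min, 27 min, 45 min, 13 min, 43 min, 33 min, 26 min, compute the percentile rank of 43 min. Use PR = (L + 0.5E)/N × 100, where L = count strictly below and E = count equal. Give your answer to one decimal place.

75.0

N = 8.
Strictly below 43: 5. Equal to 43: 2.
PR = (5 + 0.5·2)/8 × 100 = 75.0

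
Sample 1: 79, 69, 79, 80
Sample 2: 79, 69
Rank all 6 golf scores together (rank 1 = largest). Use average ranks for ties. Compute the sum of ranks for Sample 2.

8.5

Sorted (descending): 80, 79, 79, 79, 69, 69
The 3 values of 79 occupy positions 2–4 → average rank 3.
The 2 values of 69 occupy positions 5–6 → average rank (5+6)/2 = 5.5.
Sample 2 values → pooled ranks: 79→3, 69→5.5
Rank sum = 3 + 5.5 = 8.5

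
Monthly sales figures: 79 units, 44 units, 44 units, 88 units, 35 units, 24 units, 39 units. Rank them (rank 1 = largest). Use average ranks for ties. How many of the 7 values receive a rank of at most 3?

2

Sorted (descending): 88, 79, 44, 44, 39, 35, 24
The 2 values of 44 occupy positions 3–4 → average rank (3+4)/2 = 3.5.
Ranks ≤ 3: {1, 2} → 2 values.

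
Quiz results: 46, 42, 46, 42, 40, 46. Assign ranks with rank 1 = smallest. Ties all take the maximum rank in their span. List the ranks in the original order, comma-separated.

Sorted (ascending): 40, 42, 42, 46, 46, 46
The 2 values of 42 occupy positions 2–3 → each gets rank 3.
The 3 values of 46 occupy positions 4–6 → each gets rank 6.

6, 3, 6, 3, 1, 6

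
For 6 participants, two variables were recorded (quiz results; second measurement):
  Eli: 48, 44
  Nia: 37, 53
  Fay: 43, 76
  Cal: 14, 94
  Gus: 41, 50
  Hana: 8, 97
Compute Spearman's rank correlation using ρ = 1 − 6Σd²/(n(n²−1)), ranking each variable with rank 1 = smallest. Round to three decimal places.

-0.829

Ranks of variable 1: 6, 3, 5, 2, 4, 1
Ranks of variable 2: 1, 3, 4, 5, 2, 6
d = r₁ − r₂: 5, 0, 1, -3, 2, -5
d²: 25, 0, 1, 9, 4, 25; Σd² = 64
ρ = 1 − 6·64/(6·35) = 1 − 384/210 = -0.829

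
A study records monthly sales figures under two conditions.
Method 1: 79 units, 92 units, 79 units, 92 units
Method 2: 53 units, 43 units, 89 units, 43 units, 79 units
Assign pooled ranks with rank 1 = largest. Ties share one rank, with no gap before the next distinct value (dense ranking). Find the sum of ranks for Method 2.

Sorted (descending): 92, 92, 89, 79, 79, 79, 53, 43, 43
The 2 values of 92 share dense rank 1.
The 3 values of 79 share dense rank 3.
The 2 values of 43 share dense rank 5.
Remaining distinct values take the next consecutive integers.
Method 2 values → pooled ranks: 53→4, 43→5, 89→2, 43→5, 79→3
Rank sum = 4 + 5 + 2 + 5 + 3 = 19

19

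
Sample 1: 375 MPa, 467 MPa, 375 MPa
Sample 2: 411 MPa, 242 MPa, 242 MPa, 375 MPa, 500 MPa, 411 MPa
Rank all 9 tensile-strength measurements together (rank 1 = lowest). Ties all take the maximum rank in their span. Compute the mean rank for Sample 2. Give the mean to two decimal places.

5.33

Sorted (ascending): 242, 242, 375, 375, 375, 411, 411, 467, 500
The 2 values of 242 occupy positions 1–2 → each gets rank 2.
The 3 values of 375 occupy positions 3–5 → each gets rank 5.
The 2 values of 411 occupy positions 6–7 → each gets rank 7.
Sample 2 values → pooled ranks: 411→7, 242→2, 242→2, 375→5, 500→9, 411→7
Mean rank = (7 + 2 + 2 + 5 + 9 + 7) / 6 = 5.33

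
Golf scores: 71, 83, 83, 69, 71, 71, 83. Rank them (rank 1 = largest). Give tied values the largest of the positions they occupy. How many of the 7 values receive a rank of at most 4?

3

Sorted (descending): 83, 83, 83, 71, 71, 71, 69
The 3 values of 83 occupy positions 1–3 → each gets rank 3.
The 3 values of 71 occupy positions 4–6 → each gets rank 6.
Ranks ≤ 4: {3, 3, 3} → 3 values.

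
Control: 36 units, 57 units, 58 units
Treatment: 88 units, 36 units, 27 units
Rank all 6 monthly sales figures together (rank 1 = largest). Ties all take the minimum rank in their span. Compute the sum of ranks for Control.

9

Sorted (descending): 88, 58, 57, 36, 36, 27
The 2 values of 36 occupy positions 4–5 → each gets rank 4.
Control values → pooled ranks: 36→4, 57→3, 58→2
Rank sum = 4 + 3 + 2 = 9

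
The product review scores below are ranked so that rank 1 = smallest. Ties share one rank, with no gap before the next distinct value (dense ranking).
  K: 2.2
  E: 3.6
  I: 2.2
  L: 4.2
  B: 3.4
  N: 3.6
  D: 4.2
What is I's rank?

1

Sorted (ascending): 2.2, 2.2, 3.4, 3.6, 3.6, 4.2, 4.2
The 2 values of 2.2 share dense rank 1.
The 2 values of 3.6 share dense rank 3.
The 2 values of 4.2 share dense rank 4.
Remaining distinct values take the next consecutive integers.
I has value 2.2 → rank 1.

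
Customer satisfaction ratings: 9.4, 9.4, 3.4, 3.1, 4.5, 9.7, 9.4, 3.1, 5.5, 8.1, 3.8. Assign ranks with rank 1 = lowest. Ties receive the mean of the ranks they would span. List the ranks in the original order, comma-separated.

9, 9, 3, 1.5, 5, 11, 9, 1.5, 6, 7, 4

Sorted (ascending): 3.1, 3.1, 3.4, 3.8, 4.5, 5.5, 8.1, 9.4, 9.4, 9.4, 9.7
The 2 values of 3.1 occupy positions 1–2 → average rank (1+2)/2 = 1.5.
The 3 values of 9.4 occupy positions 8–10 → average rank 9.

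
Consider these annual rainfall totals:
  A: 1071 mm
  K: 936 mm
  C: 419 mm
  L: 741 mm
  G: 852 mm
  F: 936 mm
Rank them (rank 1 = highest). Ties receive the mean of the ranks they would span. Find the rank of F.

2.5

Sorted (descending): 1071, 936, 936, 852, 741, 419
The 2 values of 936 occupy positions 2–3 → average rank (2+3)/2 = 2.5.
F has value 936 mm → rank 2.5.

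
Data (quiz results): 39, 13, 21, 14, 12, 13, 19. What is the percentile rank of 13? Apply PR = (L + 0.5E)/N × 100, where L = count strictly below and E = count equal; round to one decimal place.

N = 7.
Strictly below 13: 1. Equal to 13: 2.
PR = (1 + 0.5·2)/7 × 100 = 28.6

28.6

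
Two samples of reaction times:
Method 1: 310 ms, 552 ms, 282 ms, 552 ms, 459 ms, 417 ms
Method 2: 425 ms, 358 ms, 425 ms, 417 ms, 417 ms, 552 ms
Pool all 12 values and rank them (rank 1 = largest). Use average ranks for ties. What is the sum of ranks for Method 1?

39

Sorted (descending): 552, 552, 552, 459, 425, 425, 417, 417, 417, 358, 310, 282
The 3 values of 552 occupy positions 1–3 → average rank 2.
The 2 values of 425 occupy positions 5–6 → average rank (5+6)/2 = 5.5.
The 3 values of 417 occupy positions 7–9 → average rank 8.
Method 1 values → pooled ranks: 310→11, 552→2, 282→12, 552→2, 459→4, 417→8
Rank sum = 11 + 2 + 12 + 2 + 4 + 8 = 39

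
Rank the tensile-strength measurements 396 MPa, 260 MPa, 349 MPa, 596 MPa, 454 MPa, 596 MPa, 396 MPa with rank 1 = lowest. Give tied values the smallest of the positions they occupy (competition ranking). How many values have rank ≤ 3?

Sorted (ascending): 260, 349, 396, 396, 454, 596, 596
The 2 values of 396 occupy positions 3–4 → each gets rank 3.
The 2 values of 596 occupy positions 6–7 → each gets rank 6.
Ranks ≤ 3: {1, 2, 3, 3} → 4 values.

4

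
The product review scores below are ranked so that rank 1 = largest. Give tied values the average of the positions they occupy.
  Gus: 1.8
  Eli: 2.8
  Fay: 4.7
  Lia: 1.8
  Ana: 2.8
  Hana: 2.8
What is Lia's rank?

5.5

Sorted (descending): 4.7, 2.8, 2.8, 2.8, 1.8, 1.8
The 3 values of 2.8 occupy positions 2–4 → average rank 3.
The 2 values of 1.8 occupy positions 5–6 → average rank (5+6)/2 = 5.5.
Lia has value 1.8 → rank 5.5.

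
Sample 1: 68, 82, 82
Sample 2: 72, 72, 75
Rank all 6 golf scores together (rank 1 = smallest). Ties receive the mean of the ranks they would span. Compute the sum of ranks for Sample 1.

Sorted (ascending): 68, 72, 72, 75, 82, 82
The 2 values of 72 occupy positions 2–3 → average rank (2+3)/2 = 2.5.
The 2 values of 82 occupy positions 5–6 → average rank (5+6)/2 = 5.5.
Sample 1 values → pooled ranks: 68→1, 82→5.5, 82→5.5
Rank sum = 1 + 5.5 + 5.5 = 12

12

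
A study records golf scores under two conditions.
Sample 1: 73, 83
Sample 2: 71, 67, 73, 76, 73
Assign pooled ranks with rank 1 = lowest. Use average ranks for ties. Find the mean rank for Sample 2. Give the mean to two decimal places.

3.40

Sorted (ascending): 67, 71, 73, 73, 73, 76, 83
The 3 values of 73 occupy positions 3–5 → average rank 4.
Sample 2 values → pooled ranks: 71→2, 67→1, 73→4, 76→6, 73→4
Mean rank = (2 + 1 + 4 + 6 + 4) / 5 = 3.40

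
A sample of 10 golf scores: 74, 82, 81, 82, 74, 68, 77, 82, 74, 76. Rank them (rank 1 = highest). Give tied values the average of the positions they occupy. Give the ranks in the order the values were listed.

Sorted (descending): 82, 82, 82, 81, 77, 76, 74, 74, 74, 68
The 3 values of 82 occupy positions 1–3 → average rank 2.
The 3 values of 74 occupy positions 7–9 → average rank 8.

8, 2, 4, 2, 8, 10, 5, 2, 8, 6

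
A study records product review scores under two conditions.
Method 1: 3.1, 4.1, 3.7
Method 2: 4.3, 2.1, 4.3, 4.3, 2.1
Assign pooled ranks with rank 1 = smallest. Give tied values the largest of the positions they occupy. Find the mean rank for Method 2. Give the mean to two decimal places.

5.60

Sorted (ascending): 2.1, 2.1, 3.1, 3.7, 4.1, 4.3, 4.3, 4.3
The 2 values of 2.1 occupy positions 1–2 → each gets rank 2.
The 3 values of 4.3 occupy positions 6–8 → each gets rank 8.
Method 2 values → pooled ranks: 4.3→8, 2.1→2, 4.3→8, 4.3→8, 2.1→2
Mean rank = (8 + 2 + 8 + 8 + 2) / 5 = 5.60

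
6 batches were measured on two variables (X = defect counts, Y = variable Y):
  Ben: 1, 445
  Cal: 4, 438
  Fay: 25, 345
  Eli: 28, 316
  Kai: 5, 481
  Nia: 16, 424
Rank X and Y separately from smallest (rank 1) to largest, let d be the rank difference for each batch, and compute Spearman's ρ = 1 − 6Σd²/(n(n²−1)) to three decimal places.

Ranks of variable 1: 1, 2, 5, 6, 3, 4
Ranks of variable 2: 5, 4, 2, 1, 6, 3
d = r₁ − r₂: -4, -2, 3, 5, -3, 1
d²: 16, 4, 9, 25, 9, 1; Σd² = 64
ρ = 1 − 6·64/(6·35) = 1 − 384/210 = -0.829

-0.829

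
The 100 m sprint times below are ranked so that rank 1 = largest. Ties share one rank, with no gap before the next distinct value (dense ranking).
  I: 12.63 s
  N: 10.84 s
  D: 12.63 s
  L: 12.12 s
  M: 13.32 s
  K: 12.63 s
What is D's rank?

Sorted (descending): 13.32, 12.63, 12.63, 12.63, 12.12, 10.84
The 3 values of 12.63 share dense rank 2.
Remaining distinct values take the next consecutive integers.
D has value 12.63 s → rank 2.

2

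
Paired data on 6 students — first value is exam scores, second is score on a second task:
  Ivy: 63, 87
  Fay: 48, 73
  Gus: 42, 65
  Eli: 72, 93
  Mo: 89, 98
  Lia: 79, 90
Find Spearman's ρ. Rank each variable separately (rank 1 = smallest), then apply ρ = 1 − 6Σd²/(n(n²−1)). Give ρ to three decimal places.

0.943

Ranks of variable 1: 3, 2, 1, 4, 6, 5
Ranks of variable 2: 3, 2, 1, 5, 6, 4
d = r₁ − r₂: 0, 0, 0, -1, 0, 1
d²: 0, 0, 0, 1, 0, 1; Σd² = 2
ρ = 1 − 6·2/(6·35) = 1 − 12/210 = 0.943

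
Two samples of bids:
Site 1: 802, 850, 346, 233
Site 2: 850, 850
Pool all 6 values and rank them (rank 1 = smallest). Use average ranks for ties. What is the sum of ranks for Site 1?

Sorted (ascending): 233, 346, 802, 850, 850, 850
The 3 values of 850 occupy positions 4–6 → average rank 5.
Site 1 values → pooled ranks: 802→3, 850→5, 346→2, 233→1
Rank sum = 3 + 5 + 2 + 1 = 11

11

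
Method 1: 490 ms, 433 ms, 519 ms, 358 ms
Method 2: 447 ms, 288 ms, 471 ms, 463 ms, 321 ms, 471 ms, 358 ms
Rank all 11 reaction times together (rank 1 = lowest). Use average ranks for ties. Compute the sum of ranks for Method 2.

36.5

Sorted (ascending): 288, 321, 358, 358, 433, 447, 463, 471, 471, 490, 519
The 2 values of 358 occupy positions 3–4 → average rank (3+4)/2 = 3.5.
The 2 values of 471 occupy positions 8–9 → average rank (8+9)/2 = 8.5.
Method 2 values → pooled ranks: 447→6, 288→1, 471→8.5, 463→7, 321→2, 471→8.5, 358→3.5
Rank sum = 6 + 1 + 8.5 + 7 + 2 + 8.5 + 3.5 = 36.5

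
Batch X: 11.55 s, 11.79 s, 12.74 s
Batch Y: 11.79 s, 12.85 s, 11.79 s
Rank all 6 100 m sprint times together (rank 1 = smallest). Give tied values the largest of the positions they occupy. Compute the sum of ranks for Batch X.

10

Sorted (ascending): 11.55, 11.79, 11.79, 11.79, 12.74, 12.85
The 3 values of 11.79 occupy positions 2–4 → each gets rank 4.
Batch X values → pooled ranks: 11.55→1, 11.79→4, 12.74→5
Rank sum = 1 + 4 + 5 = 10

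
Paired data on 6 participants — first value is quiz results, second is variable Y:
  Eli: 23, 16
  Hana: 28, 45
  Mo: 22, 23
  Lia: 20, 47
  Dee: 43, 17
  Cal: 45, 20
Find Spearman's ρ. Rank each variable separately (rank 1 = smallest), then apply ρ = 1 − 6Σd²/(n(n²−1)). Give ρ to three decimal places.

-0.486

Ranks of variable 1: 3, 4, 2, 1, 5, 6
Ranks of variable 2: 1, 5, 4, 6, 2, 3
d = r₁ − r₂: 2, -1, -2, -5, 3, 3
d²: 4, 1, 4, 25, 9, 9; Σd² = 52
ρ = 1 − 6·52/(6·35) = 1 − 312/210 = -0.486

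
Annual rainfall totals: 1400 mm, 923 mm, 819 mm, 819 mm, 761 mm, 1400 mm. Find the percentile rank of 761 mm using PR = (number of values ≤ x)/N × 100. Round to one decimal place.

16.7

N = 6.
Strictly below 761: 0. Equal to 761: 1.
PR = 1/6 × 100 = 16.7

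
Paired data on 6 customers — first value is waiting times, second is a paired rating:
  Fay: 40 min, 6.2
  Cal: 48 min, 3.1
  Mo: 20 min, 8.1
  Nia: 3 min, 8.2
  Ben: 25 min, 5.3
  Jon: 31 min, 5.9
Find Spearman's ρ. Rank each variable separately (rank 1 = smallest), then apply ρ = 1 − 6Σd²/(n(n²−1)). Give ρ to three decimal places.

Ranks of variable 1: 5, 6, 2, 1, 3, 4
Ranks of variable 2: 4, 1, 5, 6, 2, 3
d = r₁ − r₂: 1, 5, -3, -5, 1, 1
d²: 1, 25, 9, 25, 1, 1; Σd² = 62
ρ = 1 − 6·62/(6·35) = 1 − 372/210 = -0.771

-0.771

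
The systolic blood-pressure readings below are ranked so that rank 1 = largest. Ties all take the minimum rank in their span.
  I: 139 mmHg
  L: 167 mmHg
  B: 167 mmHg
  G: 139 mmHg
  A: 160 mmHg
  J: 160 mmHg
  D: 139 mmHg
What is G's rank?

5

Sorted (descending): 167, 167, 160, 160, 139, 139, 139
The 2 values of 167 occupy positions 1–2 → each gets rank 1.
The 2 values of 160 occupy positions 3–4 → each gets rank 3.
The 3 values of 139 occupy positions 5–7 → each gets rank 5.
G has value 139 mmHg → rank 5.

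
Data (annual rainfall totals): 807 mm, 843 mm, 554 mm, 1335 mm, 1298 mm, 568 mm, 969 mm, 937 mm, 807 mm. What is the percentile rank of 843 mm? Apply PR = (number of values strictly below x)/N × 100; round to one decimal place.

N = 9.
Strictly below 843: 4. Equal to 843: 1.
PR = 4/9 × 100 = 44.4

44.4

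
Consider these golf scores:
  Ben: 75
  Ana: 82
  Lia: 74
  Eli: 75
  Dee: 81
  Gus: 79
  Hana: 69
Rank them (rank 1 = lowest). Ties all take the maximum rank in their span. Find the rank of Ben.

4

Sorted (ascending): 69, 74, 75, 75, 79, 81, 82
The 2 values of 75 occupy positions 3–4 → each gets rank 4.
Ben has value 75 → rank 4.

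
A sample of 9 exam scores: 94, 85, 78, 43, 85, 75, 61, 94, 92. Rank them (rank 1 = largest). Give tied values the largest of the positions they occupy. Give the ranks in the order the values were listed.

Sorted (descending): 94, 94, 92, 85, 85, 78, 75, 61, 43
The 2 values of 94 occupy positions 1–2 → each gets rank 2.
The 2 values of 85 occupy positions 4–5 → each gets rank 5.

2, 5, 6, 9, 5, 7, 8, 2, 3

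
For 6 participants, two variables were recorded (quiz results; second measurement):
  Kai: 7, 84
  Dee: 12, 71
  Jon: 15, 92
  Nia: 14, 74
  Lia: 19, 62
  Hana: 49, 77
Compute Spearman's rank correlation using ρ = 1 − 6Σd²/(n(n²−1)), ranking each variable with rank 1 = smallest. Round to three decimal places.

-0.143

Ranks of variable 1: 1, 2, 4, 3, 5, 6
Ranks of variable 2: 5, 2, 6, 3, 1, 4
d = r₁ − r₂: -4, 0, -2, 0, 4, 2
d²: 16, 0, 4, 0, 16, 4; Σd² = 40
ρ = 1 − 6·40/(6·35) = 1 − 240/210 = -0.143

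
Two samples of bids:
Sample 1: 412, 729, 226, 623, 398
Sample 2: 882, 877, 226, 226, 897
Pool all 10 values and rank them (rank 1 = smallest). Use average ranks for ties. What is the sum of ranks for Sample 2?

31

Sorted (ascending): 226, 226, 226, 398, 412, 623, 729, 877, 882, 897
The 3 values of 226 occupy positions 1–3 → average rank 2.
Sample 2 values → pooled ranks: 882→9, 877→8, 226→2, 226→2, 897→10
Rank sum = 9 + 8 + 2 + 2 + 10 = 31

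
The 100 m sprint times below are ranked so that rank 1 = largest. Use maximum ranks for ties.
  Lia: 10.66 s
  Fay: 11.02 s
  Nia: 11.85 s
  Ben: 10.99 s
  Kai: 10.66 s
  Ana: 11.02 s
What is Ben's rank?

4

Sorted (descending): 11.85, 11.02, 11.02, 10.99, 10.66, 10.66
The 2 values of 11.02 occupy positions 2–3 → each gets rank 3.
The 2 values of 10.66 occupy positions 5–6 → each gets rank 6.
Ben has value 10.99 s → rank 4.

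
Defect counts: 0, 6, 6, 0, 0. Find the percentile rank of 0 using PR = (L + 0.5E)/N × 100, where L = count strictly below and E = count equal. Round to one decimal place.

30.0

N = 5.
Strictly below 0: 0. Equal to 0: 3.
PR = (0 + 0.5·3)/5 × 100 = 30.0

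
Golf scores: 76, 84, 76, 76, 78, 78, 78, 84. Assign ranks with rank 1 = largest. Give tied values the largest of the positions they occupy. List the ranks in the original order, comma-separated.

8, 2, 8, 8, 5, 5, 5, 2

Sorted (descending): 84, 84, 78, 78, 78, 76, 76, 76
The 2 values of 84 occupy positions 1–2 → each gets rank 2.
The 3 values of 78 occupy positions 3–5 → each gets rank 5.
The 3 values of 76 occupy positions 6–8 → each gets rank 8.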